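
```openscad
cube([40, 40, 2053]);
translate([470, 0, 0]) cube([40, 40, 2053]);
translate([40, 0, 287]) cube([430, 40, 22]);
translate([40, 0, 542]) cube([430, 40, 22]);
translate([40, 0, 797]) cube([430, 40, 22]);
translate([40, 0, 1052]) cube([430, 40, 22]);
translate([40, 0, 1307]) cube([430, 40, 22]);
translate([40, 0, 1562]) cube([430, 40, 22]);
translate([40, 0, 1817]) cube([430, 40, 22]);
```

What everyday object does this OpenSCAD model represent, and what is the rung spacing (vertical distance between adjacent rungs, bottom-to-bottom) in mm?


A ladder. The rung spacing is 255 mm.

Two tall 40×40 posts with 7 short bars between them — a ladder. Adjacent rungs sit at z = 287 and z = 542, so the spacing is 542 − 287 = 255 mm.


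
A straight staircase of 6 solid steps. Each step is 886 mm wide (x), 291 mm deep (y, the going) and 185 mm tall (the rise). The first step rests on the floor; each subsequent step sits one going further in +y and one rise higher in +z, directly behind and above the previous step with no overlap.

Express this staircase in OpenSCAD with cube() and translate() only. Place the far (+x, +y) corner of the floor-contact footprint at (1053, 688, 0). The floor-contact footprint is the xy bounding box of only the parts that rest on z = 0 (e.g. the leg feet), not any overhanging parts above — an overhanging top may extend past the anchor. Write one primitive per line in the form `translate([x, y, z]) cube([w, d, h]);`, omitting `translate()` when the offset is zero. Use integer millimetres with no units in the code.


translate([167, 397, 0]) cube([886, 291, 185]);
translate([167, 688, 185]) cube([886, 291, 185]);
translate([167, 979, 370]) cube([886, 291, 185]);
translate([167, 1270, 555]) cube([886, 291, 185]);
translate([167, 1561, 740]) cube([886, 291, 185]);
translate([167, 1852, 925]) cube([886, 291, 185]);


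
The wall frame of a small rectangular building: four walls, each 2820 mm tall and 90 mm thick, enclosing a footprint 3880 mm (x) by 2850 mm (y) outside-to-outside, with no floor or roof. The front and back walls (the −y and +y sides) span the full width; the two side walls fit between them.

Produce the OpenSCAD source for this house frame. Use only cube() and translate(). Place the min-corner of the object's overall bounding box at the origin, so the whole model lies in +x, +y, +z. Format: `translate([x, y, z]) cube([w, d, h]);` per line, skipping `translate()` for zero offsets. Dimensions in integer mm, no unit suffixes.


cube([3880, 90, 2820]);
translate([0, 2760, 0]) cube([3880, 90, 2820]);
translate([0, 90, 0]) cube([90, 2670, 2820]);
translate([3790, 90, 0]) cube([90, 2670, 2820]);


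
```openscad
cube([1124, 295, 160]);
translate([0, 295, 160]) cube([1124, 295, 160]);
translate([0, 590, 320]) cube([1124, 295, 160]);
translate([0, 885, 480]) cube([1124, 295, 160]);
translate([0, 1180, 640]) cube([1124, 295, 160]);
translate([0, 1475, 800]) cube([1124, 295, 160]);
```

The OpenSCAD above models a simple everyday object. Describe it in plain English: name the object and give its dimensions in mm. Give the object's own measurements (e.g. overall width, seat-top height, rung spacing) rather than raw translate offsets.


A straight staircase of 6 solid steps. Each step is 1124 mm wide (x), 295 mm deep (y, the going) and 160 mm tall (the rise). The first step rests on the floor; each subsequent step sits one going further in +y and one rise higher in +z, directly behind and above the previous step with no overlap.


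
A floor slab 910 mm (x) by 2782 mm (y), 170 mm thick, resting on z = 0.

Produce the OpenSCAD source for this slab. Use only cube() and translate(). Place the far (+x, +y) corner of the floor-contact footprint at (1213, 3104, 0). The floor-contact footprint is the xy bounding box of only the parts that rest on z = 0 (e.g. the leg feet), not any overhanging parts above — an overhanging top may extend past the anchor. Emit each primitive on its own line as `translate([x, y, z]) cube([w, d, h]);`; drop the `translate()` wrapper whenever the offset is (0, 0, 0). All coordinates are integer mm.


translate([303, 322, 0]) cube([910, 2782, 170]);


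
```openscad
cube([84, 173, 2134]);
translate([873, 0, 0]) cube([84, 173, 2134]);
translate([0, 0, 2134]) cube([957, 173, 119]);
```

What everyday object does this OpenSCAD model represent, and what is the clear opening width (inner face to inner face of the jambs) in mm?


A door frame. The clear opening width is 789 mm.

Two 2134 mm tall posts with a header on top — a door frame. The left jamb is 84 mm wide at x = 0; the right jamb starts at x = 873. The clear opening is 873 − 84 = 789 mm.


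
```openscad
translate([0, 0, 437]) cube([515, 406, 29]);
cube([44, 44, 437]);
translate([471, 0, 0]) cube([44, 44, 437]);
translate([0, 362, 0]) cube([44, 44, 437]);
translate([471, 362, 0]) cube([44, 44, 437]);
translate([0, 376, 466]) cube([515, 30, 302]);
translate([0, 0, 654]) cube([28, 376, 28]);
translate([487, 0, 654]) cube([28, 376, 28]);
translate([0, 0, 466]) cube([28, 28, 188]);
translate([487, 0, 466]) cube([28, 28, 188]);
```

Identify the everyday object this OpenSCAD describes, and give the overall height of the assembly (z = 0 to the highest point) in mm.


A chair. The overall height is 768 mm.

A slab on four corner posts with a tall panel at the back — a chair. The seat slab sits at z = 437 with thickness 29, and the 302 mm backrest starts at the seat top, so the overall height is 437 + 29 + 302 = 768 mm.


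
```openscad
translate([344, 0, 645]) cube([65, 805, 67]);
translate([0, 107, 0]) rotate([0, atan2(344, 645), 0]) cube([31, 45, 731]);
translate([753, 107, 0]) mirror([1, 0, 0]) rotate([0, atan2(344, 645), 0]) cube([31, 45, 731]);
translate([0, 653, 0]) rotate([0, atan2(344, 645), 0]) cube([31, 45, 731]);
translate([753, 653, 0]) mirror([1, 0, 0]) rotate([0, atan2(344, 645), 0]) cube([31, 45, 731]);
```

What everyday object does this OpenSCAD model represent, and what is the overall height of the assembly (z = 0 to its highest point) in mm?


A sawhorse. The overall height is 712 mm.

A beam across two mirrored pairs of raked legs — a sawhorse. The beam's underside is at z = 645 (matching the legs' vertical rise in atan2(344, 645)) and the beam is 67 mm tall, so its top is at 645 + 67 = 712 mm. The raked legs top out at the beam's underside, so that is the highest point.


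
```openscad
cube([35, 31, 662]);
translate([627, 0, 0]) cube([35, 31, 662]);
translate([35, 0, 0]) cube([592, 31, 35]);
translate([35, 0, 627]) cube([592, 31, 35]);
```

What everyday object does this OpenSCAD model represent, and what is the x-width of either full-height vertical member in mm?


A picture frame. The border width is 35 mm.

Four thin pieces enclosing a rectangular opening — a picture frame. The two full-height stiles are 662 mm tall; the top rail sits at z = 627 and is 35 mm tall, so the border above the opening is 662 − 627 = 35 mm, matching the stile x-width.


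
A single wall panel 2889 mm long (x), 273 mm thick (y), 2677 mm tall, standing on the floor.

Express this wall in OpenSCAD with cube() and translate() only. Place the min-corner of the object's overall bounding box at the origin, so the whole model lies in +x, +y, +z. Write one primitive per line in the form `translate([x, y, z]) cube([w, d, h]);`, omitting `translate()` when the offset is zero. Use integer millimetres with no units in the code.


cube([2889, 273, 2677]);


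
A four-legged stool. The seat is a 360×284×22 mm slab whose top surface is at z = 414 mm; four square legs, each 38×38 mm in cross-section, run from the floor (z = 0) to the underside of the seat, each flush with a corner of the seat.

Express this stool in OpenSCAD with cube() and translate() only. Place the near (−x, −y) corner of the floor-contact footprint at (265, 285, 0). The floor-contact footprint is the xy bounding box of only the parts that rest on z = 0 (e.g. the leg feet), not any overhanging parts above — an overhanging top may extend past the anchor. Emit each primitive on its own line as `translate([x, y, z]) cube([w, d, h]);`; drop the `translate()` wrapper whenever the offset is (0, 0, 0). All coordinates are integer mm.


// leg_h = 414 - 22 = 392
translate([265, 285, 392]) cube([360, 284, 22]);
translate([265, 285, 0]) cube([38, 38, 392]);
translate([587, 285, 0]) cube([38, 38, 392]);
translate([265, 531, 0]) cube([38, 38, 392]);
translate([587, 531, 0]) cube([38, 38, 392]);


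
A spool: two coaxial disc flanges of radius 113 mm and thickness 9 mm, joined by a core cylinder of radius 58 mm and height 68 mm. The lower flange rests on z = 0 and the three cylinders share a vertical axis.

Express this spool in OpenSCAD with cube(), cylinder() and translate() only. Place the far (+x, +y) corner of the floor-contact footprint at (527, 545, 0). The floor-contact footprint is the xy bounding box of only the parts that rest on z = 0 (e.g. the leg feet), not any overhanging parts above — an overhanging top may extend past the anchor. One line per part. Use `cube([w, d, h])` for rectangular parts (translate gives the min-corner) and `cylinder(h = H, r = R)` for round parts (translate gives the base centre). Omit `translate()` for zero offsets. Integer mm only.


translate([414, 432, 0]) cylinder(h = 9, r = 113);
translate([414, 432, 9]) cylinder(h = 68, r = 58);
translate([414, 432, 77]) cylinder(h = 9, r = 113);


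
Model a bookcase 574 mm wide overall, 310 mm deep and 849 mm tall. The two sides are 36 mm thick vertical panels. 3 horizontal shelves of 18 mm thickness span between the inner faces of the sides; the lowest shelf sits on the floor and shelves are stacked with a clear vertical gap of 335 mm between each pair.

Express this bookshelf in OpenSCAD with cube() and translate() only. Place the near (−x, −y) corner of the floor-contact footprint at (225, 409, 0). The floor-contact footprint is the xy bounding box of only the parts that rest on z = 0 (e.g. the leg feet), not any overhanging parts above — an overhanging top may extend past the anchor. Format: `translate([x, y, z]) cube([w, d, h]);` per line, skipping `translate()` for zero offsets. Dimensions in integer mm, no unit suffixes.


translate([225, 409, 0]) cube([36, 310, 849]);
translate([763, 409, 0]) cube([36, 310, 849]);
translate([261, 409, 0]) cube([502, 310, 18]);
translate([261, 409, 353]) cube([502, 310, 18]);
translate([261, 409, 706]) cube([502, 310, 18]);


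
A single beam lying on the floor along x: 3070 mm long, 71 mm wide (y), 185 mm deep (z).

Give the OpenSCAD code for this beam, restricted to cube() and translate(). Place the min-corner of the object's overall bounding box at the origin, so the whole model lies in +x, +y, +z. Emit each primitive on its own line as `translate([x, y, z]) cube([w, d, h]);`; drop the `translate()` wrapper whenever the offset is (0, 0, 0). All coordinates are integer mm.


cube([3070, 71, 185]);


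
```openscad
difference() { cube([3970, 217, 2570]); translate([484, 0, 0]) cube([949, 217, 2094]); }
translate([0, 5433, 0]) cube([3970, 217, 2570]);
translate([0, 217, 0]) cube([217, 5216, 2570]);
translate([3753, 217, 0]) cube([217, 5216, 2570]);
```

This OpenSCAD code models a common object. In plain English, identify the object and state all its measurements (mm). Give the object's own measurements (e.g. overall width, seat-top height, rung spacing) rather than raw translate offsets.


A single room: four walls, each 2570 mm tall and 217 mm thick, enclosing an outside footprint 3970×5650 mm (x × y), no floor or roof. The front and back walls (−y and +y sides) run the full x-width; the side walls fit between their inner faces. A door opening 949 mm wide and 2094 mm tall is cut through the front wall from the floor up, its −x edge 484 mm from the wall's −x end.


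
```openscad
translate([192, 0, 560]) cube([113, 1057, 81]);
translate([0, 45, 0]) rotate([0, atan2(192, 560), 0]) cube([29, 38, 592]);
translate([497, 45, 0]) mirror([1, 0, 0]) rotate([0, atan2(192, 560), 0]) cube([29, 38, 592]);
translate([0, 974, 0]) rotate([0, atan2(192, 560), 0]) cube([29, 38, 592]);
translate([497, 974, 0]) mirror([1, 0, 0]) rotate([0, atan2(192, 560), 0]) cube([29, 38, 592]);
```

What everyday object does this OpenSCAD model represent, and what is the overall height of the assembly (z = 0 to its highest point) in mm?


A sawhorse. The overall height is 641 mm.

A beam across two mirrored pairs of raked legs — a sawhorse. The beam's underside is at z = 560 (matching the legs' vertical rise in atan2(192, 560)) and the beam is 81 mm tall, so its top is at 560 + 81 = 641 mm. The raked legs top out at the beam's underside, so that is the highest point.


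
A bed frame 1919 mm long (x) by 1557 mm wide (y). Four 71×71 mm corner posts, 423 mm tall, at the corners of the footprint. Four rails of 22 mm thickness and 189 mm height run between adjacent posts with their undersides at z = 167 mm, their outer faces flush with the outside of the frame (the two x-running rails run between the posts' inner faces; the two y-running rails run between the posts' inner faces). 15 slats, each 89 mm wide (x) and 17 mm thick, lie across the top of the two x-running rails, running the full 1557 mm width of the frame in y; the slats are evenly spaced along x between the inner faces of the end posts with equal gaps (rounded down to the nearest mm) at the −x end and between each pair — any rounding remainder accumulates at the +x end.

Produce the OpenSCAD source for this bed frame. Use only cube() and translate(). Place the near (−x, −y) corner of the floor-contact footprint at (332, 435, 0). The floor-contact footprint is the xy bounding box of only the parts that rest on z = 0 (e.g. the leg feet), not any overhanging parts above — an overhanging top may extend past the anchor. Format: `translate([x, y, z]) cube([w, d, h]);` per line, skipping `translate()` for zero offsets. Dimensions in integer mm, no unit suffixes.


translate([332, 435, 0]) cube([71, 71, 423]);
translate([332, 1921, 0]) cube([71, 71, 423]);
translate([2180, 435, 0]) cube([71, 71, 423]);
translate([2180, 1921, 0]) cube([71, 71, 423]);
translate([403, 435, 167]) cube([1777, 22, 189]);
translate([403, 1970, 167]) cube([1777, 22, 189]);
translate([332, 506, 167]) cube([22, 1415, 189]);
translate([2229, 506, 167]) cube([22, 1415, 189]);
translate([430, 435, 356]) cube([89, 1557, 17]);
translate([546, 435, 356]) cube([89, 1557, 17]);
translate([662, 435, 356]) cube([89, 1557, 17]);
translate([778, 435, 356]) cube([89, 1557, 17]);
translate([894, 435, 356]) cube([89, 1557, 17]);
translate([1010, 435, 356]) cube([89, 1557, 17]);
translate([1126, 435, 356]) cube([89, 1557, 17]);
translate([1242, 435, 356]) cube([89, 1557, 17]);
translate([1358, 435, 356]) cube([89, 1557, 17]);
translate([1474, 435, 356]) cube([89, 1557, 17]);
translate([1590, 435, 356]) cube([89, 1557, 17]);
translate([1706, 435, 356]) cube([89, 1557, 17]);
translate([1822, 435, 356]) cube([89, 1557, 17]);
translate([1938, 435, 356]) cube([89, 1557, 17]);
translate([2054, 435, 356]) cube([89, 1557, 17]);


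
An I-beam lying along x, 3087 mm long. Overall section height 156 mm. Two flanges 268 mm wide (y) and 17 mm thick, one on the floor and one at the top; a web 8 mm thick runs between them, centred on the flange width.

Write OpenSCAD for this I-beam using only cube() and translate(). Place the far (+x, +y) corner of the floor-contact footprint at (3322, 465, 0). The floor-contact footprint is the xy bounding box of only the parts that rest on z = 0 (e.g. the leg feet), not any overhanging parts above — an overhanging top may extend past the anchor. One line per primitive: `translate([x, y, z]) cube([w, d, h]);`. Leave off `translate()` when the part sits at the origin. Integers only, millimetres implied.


translate([235, 197, 0]) cube([3087, 268, 17]);
translate([235, 327, 17]) cube([3087, 8, 122]);
translate([235, 197, 139]) cube([3087, 268, 17]);


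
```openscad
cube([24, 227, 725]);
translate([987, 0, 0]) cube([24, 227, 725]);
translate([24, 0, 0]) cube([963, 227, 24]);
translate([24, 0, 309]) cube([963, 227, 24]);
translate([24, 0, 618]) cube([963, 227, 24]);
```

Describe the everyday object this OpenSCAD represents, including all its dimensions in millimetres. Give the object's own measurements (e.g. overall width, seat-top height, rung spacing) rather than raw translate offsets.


An open bookshelf. Two side panels, each 24 mm thick, 227 mm deep and 725 mm tall, stand 1011 mm apart (outside-to-outside). Between them sit 3 shelves, each 24 mm thick and 227 mm deep, spanning the full gap between the sides. The bottom shelf rests on the floor (its underside at z = 0) and the clear gap between one shelf's top and the next shelf's underside is 285 mm.


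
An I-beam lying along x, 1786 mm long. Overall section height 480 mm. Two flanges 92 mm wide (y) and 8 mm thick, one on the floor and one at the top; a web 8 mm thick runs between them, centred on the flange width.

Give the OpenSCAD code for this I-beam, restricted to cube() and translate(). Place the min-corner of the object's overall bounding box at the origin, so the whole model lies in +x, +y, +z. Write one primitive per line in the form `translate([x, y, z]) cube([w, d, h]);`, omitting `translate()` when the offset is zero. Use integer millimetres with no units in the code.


cube([1786, 92, 8]);
translate([0, 42, 8]) cube([1786, 8, 464]);
translate([0, 0, 472]) cube([1786, 92, 8]);


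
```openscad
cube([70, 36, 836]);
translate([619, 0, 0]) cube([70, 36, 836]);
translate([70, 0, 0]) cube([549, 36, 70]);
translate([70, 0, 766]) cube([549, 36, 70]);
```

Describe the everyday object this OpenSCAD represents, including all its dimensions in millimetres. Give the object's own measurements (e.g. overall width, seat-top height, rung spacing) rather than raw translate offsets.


A rectangular picture frame lying in the x–z plane (depth along y). The opening is 549 mm wide (x) by 696 mm tall (z), surrounded by a border 70 mm wide on all four sides. The frame is 36 mm deep and is made of two full-height vertical stiles with two horizontal rails fitted between them.


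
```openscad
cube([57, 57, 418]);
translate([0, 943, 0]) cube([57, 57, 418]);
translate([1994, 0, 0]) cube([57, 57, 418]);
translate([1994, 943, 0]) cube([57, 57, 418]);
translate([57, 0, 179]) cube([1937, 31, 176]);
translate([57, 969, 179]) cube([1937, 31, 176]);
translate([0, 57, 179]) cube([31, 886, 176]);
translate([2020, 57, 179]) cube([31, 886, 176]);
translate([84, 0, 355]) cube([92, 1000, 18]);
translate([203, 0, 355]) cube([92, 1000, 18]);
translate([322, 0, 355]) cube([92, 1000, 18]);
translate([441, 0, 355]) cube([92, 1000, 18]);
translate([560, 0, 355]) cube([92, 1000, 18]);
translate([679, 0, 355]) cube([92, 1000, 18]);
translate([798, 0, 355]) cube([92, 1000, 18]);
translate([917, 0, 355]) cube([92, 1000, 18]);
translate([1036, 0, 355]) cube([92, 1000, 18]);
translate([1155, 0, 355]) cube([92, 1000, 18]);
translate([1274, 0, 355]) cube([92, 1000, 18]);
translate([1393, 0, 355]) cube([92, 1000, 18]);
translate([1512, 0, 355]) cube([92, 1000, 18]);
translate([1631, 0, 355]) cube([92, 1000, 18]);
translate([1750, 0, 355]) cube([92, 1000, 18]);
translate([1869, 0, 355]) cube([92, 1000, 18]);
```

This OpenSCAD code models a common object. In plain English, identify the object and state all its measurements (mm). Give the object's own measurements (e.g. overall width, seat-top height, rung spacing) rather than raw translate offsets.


A bed frame 2051 mm long (x) by 1000 mm wide (y). Four 57×57 mm corner posts, 418 mm tall, at the corners of the footprint. Four rails of 31 mm thickness and 176 mm height run between adjacent posts with their undersides at z = 179 mm, their outer faces flush with the outside of the frame (the two x-running rails run between the posts' inner faces; the two y-running rails run between the posts' inner faces). 16 slats, each 92 mm wide (x) and 18 mm thick, lie across the top of the two x-running rails, running the full 1000 mm width of the frame in y; along x they sit between the end posts with a 27 mm gap after the −x posts and between neighbouring slats, leaving 33 mm before the +x posts.


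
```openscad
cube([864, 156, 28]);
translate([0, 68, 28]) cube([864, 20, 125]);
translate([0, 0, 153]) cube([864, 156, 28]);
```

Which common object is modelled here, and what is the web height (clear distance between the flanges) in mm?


An I-beam. The web height is 125 mm.

Two wide flanges with a thin centred web — an I-beam. Overall 181 mm minus two 28 mm flanges gives a web of 181 − 2·28 = 125 mm.


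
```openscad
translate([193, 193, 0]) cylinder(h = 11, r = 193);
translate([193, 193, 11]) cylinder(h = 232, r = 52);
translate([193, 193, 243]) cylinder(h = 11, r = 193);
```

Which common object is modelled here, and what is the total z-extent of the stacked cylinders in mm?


A spool. The overall height is 254 mm.

Three coaxial cylinders, large–small–large — a spool. Two 11 mm flanges and a 232 mm core give 11 + 232 + 11 = 254 mm.


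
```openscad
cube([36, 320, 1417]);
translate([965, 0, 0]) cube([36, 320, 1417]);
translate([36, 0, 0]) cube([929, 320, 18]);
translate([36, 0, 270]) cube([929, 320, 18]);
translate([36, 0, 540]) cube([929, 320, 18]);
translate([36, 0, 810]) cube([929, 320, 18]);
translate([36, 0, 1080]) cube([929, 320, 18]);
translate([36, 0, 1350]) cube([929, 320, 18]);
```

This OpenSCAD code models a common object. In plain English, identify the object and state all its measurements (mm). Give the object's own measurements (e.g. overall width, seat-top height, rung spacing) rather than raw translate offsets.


An open bookshelf. Two side panels, each 36 mm thick, 320 mm deep and 1417 mm tall, stand 1001 mm apart (outside-to-outside). Between them sit 6 shelves, each 18 mm thick and 320 mm deep, spanning the full gap between the sides. The bottom shelf rests on the floor (its underside at z = 0) and the clear gap between one shelf's top and the next shelf's underside is 252 mm.


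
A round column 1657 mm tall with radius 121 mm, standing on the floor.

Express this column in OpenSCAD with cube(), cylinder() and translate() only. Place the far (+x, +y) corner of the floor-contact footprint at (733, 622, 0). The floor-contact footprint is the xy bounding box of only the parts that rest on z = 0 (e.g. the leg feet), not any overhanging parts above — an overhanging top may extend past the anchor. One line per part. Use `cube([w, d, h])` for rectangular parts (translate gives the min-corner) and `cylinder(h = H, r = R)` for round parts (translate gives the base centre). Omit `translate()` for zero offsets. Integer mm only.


translate([612, 501, 0]) cylinder(h = 1657, r = 121);


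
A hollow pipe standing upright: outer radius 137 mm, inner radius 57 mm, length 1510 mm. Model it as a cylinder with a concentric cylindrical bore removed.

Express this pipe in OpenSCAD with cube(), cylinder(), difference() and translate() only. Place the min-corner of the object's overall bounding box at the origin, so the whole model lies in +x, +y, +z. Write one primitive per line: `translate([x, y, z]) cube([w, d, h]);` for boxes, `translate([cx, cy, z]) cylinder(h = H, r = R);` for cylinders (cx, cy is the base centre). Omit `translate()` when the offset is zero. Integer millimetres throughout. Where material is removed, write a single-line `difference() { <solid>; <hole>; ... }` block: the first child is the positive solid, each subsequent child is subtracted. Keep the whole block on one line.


difference() { translate([137, 137, 0]) cylinder(h = 1510, r = 137); translate([137, 137, 0]) cylinder(h = 1510, r = 57); }


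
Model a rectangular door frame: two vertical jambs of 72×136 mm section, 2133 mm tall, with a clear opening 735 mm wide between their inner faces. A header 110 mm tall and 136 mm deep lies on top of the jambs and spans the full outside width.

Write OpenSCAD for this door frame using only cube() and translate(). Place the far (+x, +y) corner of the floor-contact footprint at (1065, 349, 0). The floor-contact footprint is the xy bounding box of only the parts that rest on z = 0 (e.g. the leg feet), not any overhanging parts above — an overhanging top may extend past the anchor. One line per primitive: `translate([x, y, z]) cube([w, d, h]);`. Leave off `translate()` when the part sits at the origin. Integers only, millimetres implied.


translate([186, 213, 0]) cube([72, 136, 2133]);
translate([993, 213, 0]) cube([72, 136, 2133]);
translate([186, 213, 2133]) cube([879, 136, 110]);


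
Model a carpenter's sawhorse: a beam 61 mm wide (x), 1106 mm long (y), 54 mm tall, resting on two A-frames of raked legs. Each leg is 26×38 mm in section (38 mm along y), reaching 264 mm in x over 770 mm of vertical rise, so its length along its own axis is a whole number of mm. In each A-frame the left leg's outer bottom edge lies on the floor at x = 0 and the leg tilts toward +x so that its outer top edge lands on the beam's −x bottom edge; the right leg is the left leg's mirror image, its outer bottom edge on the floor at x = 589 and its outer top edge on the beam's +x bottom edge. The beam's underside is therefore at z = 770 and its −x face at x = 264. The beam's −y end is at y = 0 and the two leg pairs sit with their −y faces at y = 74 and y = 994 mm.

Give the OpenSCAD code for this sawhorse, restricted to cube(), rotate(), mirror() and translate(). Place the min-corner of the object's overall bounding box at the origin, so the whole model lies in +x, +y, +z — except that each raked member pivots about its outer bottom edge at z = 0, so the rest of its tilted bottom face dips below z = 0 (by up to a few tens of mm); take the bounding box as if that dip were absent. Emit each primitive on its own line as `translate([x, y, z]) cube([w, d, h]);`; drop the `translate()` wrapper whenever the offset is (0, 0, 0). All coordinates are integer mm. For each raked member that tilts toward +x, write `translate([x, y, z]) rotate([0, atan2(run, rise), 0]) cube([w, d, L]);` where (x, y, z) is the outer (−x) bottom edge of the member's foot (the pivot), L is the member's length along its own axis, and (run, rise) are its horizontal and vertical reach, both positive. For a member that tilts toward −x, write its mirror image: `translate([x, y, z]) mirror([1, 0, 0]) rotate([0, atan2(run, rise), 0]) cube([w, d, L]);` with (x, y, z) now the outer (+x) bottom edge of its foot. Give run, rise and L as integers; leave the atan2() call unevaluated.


translate([264, 0, 770]) cube([61, 1106, 54]);
translate([0, 74, 0]) rotate([0, atan2(264, 770), 0]) cube([26, 38, 814]);
translate([589, 74, 0]) mirror([1, 0, 0]) rotate([0, atan2(264, 770), 0]) cube([26, 38, 814]);
translate([0, 994, 0]) rotate([0, atan2(264, 770), 0]) cube([26, 38, 814]);
translate([589, 994, 0]) mirror([1, 0, 0]) rotate([0, atan2(264, 770), 0]) cube([26, 38, 814]);


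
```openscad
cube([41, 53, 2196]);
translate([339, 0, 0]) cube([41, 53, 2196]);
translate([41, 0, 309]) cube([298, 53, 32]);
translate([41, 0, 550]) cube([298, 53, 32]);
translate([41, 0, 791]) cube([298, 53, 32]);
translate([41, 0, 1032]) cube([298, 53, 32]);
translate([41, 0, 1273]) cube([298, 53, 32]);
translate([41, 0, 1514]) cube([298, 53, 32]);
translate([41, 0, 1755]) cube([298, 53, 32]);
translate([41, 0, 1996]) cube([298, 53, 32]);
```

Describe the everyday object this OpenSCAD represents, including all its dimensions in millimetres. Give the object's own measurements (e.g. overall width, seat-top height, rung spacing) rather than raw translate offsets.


A straight ladder. Two 41×53 mm vertical rails, 2196 mm tall, stand 380 mm apart (outside-to-outside) with their front faces coplanar on the −y side. 8 rungs, each 53 mm deep and 32 mm tall, span between the inner faces of the rails, front faces flush with the rails. The lowest rung's underside is at z = 309 mm and rungs are spaced 241 mm apart (underside to underside).


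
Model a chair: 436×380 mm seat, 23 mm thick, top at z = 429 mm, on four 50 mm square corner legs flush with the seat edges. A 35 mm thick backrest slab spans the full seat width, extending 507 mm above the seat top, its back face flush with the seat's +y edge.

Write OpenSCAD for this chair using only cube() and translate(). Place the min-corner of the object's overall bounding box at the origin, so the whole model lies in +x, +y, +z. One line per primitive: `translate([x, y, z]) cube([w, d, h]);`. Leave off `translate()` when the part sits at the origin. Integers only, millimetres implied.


// leg_h = 429 - 23 = 406
translate([0, 0, 406]) cube([436, 380, 23]);
cube([50, 50, 406]);
translate([386, 0, 0]) cube([50, 50, 406]);
translate([0, 330, 0]) cube([50, 50, 406]);
translate([386, 330, 0]) cube([50, 50, 406]);
translate([0, 345, 429]) cube([436, 35, 507]);


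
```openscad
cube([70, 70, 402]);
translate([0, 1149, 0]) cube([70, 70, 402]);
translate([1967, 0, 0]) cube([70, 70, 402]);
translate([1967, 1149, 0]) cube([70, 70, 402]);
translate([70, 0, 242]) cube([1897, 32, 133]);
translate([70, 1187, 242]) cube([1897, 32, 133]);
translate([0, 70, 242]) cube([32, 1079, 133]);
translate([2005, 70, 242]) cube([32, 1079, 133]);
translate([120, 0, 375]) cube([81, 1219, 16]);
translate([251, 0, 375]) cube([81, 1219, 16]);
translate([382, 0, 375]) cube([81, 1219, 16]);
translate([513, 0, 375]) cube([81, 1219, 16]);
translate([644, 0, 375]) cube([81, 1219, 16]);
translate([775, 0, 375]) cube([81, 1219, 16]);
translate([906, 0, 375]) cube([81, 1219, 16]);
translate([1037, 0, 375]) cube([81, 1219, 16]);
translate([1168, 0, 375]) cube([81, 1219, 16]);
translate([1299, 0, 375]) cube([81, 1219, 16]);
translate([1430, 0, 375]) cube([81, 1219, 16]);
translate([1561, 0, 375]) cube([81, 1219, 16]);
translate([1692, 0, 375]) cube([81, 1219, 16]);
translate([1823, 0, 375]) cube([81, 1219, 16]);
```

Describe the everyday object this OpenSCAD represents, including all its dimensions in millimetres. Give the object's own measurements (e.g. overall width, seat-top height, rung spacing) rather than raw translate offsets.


A bed frame 2037 mm long (x) by 1219 mm wide (y). Four 70×70 mm corner posts, 402 mm tall, at the corners of the footprint. Four rails of 32 mm thickness and 133 mm height run between adjacent posts with their undersides at z = 242 mm, their outer faces flush with the outside of the frame (the two x-running rails run between the posts' inner faces; the two y-running rails run between the posts' inner faces). 14 slats, each 81 mm wide (x) and 16 mm thick, lie across the top of the two x-running rails, running the full 1219 mm width of the frame in y; along x they sit between the end posts with a 50 mm gap after the −x posts and between neighbouring slats, leaving 63 mm before the +x posts.


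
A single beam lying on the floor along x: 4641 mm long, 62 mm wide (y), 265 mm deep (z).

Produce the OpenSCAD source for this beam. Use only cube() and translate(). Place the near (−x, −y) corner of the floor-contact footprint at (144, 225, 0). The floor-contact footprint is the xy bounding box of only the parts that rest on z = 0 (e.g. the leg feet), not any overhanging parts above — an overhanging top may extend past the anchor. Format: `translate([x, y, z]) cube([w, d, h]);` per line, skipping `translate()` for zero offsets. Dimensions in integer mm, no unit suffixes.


translate([144, 225, 0]) cube([4641, 62, 265]);


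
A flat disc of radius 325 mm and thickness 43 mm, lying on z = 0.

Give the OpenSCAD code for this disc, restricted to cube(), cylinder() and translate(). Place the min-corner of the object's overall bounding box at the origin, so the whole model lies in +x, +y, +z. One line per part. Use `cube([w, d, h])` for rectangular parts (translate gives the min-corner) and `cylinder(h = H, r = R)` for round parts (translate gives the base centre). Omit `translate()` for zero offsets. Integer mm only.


translate([325, 325, 0]) cylinder(h = 43, r = 325);


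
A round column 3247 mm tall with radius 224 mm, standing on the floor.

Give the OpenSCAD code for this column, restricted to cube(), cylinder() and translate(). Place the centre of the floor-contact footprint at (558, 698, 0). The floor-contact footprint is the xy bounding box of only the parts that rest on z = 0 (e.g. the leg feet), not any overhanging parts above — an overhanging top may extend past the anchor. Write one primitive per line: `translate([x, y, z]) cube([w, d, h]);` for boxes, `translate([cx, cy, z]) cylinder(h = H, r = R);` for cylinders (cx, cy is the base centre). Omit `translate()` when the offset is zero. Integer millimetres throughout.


translate([558, 698, 0]) cylinder(h = 3247, r = 224);


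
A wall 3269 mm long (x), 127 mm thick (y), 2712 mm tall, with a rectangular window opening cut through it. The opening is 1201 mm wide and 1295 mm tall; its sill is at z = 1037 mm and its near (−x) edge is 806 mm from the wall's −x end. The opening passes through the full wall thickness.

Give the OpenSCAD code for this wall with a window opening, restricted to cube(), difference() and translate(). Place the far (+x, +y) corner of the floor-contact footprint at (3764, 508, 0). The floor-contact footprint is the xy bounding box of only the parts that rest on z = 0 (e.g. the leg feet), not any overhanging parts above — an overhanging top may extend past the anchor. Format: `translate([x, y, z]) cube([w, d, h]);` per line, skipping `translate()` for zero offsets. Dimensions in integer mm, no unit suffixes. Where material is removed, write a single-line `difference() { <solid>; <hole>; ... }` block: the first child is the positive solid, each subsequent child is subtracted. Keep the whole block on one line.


difference() { translate([495, 381, 0]) cube([3269, 127, 2712]); translate([1301, 381, 1037]) cube([1201, 127, 1295]); }


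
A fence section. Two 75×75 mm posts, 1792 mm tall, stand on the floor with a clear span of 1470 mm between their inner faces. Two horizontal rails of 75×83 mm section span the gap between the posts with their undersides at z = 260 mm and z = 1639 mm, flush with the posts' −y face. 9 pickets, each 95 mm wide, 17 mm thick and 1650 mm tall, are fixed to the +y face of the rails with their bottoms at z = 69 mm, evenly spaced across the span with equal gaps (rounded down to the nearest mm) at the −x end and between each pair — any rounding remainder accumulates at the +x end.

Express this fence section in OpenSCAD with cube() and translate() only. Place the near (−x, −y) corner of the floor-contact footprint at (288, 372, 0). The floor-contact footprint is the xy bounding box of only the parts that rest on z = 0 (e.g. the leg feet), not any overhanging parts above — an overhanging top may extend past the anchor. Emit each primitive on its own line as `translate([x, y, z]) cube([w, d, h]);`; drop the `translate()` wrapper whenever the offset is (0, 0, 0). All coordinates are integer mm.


translate([288, 372, 0]) cube([75, 75, 1792]);
translate([1833, 372, 0]) cube([75, 75, 1792]);
translate([363, 372, 260]) cube([1470, 75, 83]);
translate([363, 372, 1639]) cube([1470, 75, 83]);
translate([424, 447, 69]) cube([95, 17, 1650]);
translate([580, 447, 69]) cube([95, 17, 1650]);
translate([736, 447, 69]) cube([95, 17, 1650]);
translate([892, 447, 69]) cube([95, 17, 1650]);
translate([1048, 447, 69]) cube([95, 17, 1650]);
translate([1204, 447, 69]) cube([95, 17, 1650]);
translate([1360, 447, 69]) cube([95, 17, 1650]);
translate([1516, 447, 69]) cube([95, 17, 1650]);
translate([1672, 447, 69]) cube([95, 17, 1650]);


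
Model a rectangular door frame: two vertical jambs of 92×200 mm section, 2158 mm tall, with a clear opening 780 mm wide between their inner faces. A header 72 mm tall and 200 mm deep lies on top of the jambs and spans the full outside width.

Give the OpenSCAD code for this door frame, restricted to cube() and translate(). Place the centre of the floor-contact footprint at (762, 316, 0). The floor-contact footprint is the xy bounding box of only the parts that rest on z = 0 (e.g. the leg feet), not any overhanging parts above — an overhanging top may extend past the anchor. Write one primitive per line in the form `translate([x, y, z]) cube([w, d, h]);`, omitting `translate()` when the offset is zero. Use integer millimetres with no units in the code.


translate([280, 216, 0]) cube([92, 200, 2158]);
translate([1152, 216, 0]) cube([92, 200, 2158]);
translate([280, 216, 2158]) cube([964, 200, 72]);


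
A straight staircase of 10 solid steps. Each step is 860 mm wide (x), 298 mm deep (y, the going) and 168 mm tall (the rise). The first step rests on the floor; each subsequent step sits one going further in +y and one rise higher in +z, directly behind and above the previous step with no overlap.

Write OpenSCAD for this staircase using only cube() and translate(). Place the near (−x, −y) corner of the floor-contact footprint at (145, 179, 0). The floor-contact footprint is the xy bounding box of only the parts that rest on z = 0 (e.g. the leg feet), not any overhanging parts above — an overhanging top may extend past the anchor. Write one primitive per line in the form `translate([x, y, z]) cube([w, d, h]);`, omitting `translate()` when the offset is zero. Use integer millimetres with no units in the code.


translate([145, 179, 0]) cube([860, 298, 168]);
translate([145, 477, 168]) cube([860, 298, 168]);
translate([145, 775, 336]) cube([860, 298, 168]);
translate([145, 1073, 504]) cube([860, 298, 168]);
translate([145, 1371, 672]) cube([860, 298, 168]);
translate([145, 1669, 840]) cube([860, 298, 168]);
translate([145, 1967, 1008]) cube([860, 298, 168]);
translate([145, 2265, 1176]) cube([860, 298, 168]);
translate([145, 2563, 1344]) cube([860, 298, 168]);
translate([145, 2861, 1512]) cube([860, 298, 168]);


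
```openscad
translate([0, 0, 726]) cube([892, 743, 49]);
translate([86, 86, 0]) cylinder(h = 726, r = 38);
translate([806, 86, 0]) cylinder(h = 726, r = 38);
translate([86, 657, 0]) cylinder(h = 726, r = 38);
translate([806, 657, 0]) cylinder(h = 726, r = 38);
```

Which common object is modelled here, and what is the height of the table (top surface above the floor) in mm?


A table. The table height is 775 mm.

A 892×743×49 slab sits at z = 726 on four Ø76 mm round legs — a table. The top surface is at 726 + 49 = 775 mm.


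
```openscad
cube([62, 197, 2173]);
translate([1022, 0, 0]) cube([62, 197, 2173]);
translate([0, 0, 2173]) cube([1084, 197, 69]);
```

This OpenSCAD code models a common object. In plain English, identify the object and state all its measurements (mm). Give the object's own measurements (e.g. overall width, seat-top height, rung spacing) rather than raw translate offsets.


A door frame. The clear opening is 960 mm wide and 2173 mm high. Two 62 mm wide jambs, 197 mm deep, stand either side of the opening from the floor to the top of the opening. A 69 mm thick head sits across the top of both jambs, spanning the full outside width of the frame.


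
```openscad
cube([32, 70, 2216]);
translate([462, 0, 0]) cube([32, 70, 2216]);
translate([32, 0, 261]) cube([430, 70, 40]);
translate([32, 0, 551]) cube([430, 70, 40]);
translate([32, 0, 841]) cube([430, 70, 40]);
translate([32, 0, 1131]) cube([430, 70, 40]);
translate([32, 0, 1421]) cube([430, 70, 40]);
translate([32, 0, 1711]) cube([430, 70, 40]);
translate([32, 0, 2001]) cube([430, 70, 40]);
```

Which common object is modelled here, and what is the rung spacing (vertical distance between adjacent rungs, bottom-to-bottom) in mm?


A ladder. The rung spacing is 290 mm.

Two tall 32×70 posts with 7 short bars between them — a ladder. Adjacent rungs sit at z = 261 and z = 551, so the spacing is 551 − 261 = 290 mm.


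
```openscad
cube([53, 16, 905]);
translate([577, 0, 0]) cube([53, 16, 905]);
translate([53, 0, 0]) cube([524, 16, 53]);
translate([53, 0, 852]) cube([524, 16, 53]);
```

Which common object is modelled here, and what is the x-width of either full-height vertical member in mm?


A picture frame. The border width is 53 mm.

Four thin pieces enclosing a rectangular opening — a picture frame. The two full-height stiles are 905 mm tall; the top rail sits at z = 852 and is 53 mm tall, so the border above the opening is 905 − 852 = 53 mm, matching the stile x-width.
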